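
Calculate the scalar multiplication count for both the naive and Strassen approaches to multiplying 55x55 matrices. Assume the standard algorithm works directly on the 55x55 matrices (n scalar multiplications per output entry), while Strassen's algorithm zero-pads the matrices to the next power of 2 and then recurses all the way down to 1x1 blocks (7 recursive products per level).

Matrix multiplication for 55x55 matrices:

Strassen's algorithm requires power-of-2 dimensions. Pad 55x55 to 64x64 (next power of 2).

Standard algorithm: 55^3 = 166375 multiplications
Strassen's algorithm: 7^(log2(64)) = 7^6 = 117649 multiplications
Savings: 166375 - 117649 = 48726 multiplications

Standard: 166375 multiplications (55^3). Strassen: 117649 multiplications (7^6, after padding to 64x64). Strassen reduces 8 recursive multiplications to 7 at each level.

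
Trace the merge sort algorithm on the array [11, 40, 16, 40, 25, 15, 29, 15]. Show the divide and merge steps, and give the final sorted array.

Merge sort trace:

Split: [11, 40, 16, 40, 25, 15, 29, 15] -> [11, 40, 16, 40] and [25, 15, 29, 15]
  Split: [11, 40, 16, 40] -> [11, 40] and [16, 40]
    Split: [11, 40] -> [11] and [40]
    Merge: [11] + [40] -> [11, 40]
    Split: [16, 40] -> [16] and [40]
    Merge: [16] + [40] -> [16, 40]
  Merge: [11, 40] + [16, 40] -> [11, 16, 40, 40]
  Split: [25, 15, 29, 15] -> [25, 15] and [29, 15]
    Split: [25, 15] -> [25] and [15]
    Merge: [25] + [15] -> [15, 25]
    Split: [29, 15] -> [29] and [15]
    Merge: [29] + [15] -> [15, 29]
  Merge: [15, 25] + [15, 29] -> [15, 15, 25, 29]
Merge: [11, 16, 40, 40] + [15, 15, 25, 29] -> [11, 15, 15, 16, 25, 29, 40, 40]

Final sorted array: [11, 15, 15, 16, 25, 29, 40, 40]

The merge sort proceeds by recursively splitting the array and merging sorted halves.
After all merges, the sorted array is [11, 15, 15, 16, 25, 29, 40, 40].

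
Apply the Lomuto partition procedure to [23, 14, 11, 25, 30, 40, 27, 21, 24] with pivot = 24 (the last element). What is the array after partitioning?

Lomuto partition with pivot = 24:

Initial array: [23, 14, 11, 25, 30, 40, 27, 21, 24]

arr[0]=23 <= 24: swap with position 0, array becomes [23, 14, 11, 25, 30, 40, 27, 21, 24]
arr[1]=14 <= 24: swap with position 1, array becomes [23, 14, 11, 25, 30, 40, 27, 21, 24]
arr[2]=11 <= 24: swap with position 2, array becomes [23, 14, 11, 25, 30, 40, 27, 21, 24]
arr[3]=25 > 24: no swap
arr[4]=30 > 24: no swap
arr[5]=40 > 24: no swap
arr[6]=27 > 24: no swap
arr[7]=21 <= 24: swap with position 3, array becomes [23, 14, 11, 21, 30, 40, 27, 25, 24]

Place pivot at position 4: [23, 14, 11, 21, 24, 40, 27, 25, 30]
Pivot position: 4

After partitioning with pivot 24, the array becomes [23, 14, 11, 21, 24, 40, 27, 25, 30]. The pivot is placed at index 4. All elements to the left of the pivot are <= 24, and all elements to the right are > 24.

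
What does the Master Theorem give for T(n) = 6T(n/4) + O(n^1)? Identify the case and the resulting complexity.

Master Theorem for T(n) = 6T(n/4) + O(n^1):

a = 6, b = 4, c = 1
log_b(a) = log_4(6) = 1.2925

Case 1: c = 1 < log_4(6) = 1.2925
T(n) = O(n^(log_4 6))

For T(n) = 6T(n/4) + O(n^1): log_4(6) = 1.2925. This is Case 1 of the Master Theorem (c < log_b(a), work dominated by leaves), giving O(n^(log_4 6)).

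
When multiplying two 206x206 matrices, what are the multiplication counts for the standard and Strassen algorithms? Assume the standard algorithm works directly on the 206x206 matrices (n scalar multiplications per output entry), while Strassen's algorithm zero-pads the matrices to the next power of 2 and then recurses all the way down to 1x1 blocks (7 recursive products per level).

Matrix multiplication for 206x206 matrices:

Strassen's algorithm requires power-of-2 dimensions. Pad 206x206 to 256x256 (next power of 2).

Standard algorithm: 206^3 = 8741816 multiplications
Strassen's algorithm: 7^(log2(256)) = 7^8 = 5764801 multiplications
Savings: 8741816 - 5764801 = 2977015 multiplications

Standard: 8741816 multiplications (206^3). Strassen: 5764801 multiplications (7^8, after padding to 256x256). Strassen reduces 8 recursive multiplications to 7 at each level.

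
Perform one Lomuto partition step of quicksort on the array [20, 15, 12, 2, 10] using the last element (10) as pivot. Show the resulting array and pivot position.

Lomuto partition with pivot = 10:

Initial array: [20, 15, 12, 2, 10]

arr[0]=20 > 10: no swap
arr[1]=15 > 10: no swap
arr[2]=12 > 10: no swap
arr[3]=2 <= 10: swap with position 0, array becomes [2, 15, 12, 20, 10]

Place pivot at position 1: [2, 10, 12, 20, 15]
Pivot position: 1

After partitioning with pivot 10, the array becomes [2, 10, 12, 20, 15]. The pivot is placed at index 1. All elements to the left of the pivot are <= 10, and all elements to the right are > 10.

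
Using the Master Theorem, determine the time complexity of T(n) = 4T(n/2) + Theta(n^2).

Master Theorem for T(n) = 4T(n/2) + O(n^2):

a = 4, b = 2, c = 2
log_b(a) = log_2(4) = 2.0000

Case 2: c = 2 = log_2(4) = 2.0000
T(n) = O(n^2 log n) = O(n^2 log n)

For T(n) = 4T(n/2) + O(n^2): log_2(4) = 2.0000. This is Case 2 of the Master Theorem (c = log_b(a), equal work at all levels), giving O(n^2 log n).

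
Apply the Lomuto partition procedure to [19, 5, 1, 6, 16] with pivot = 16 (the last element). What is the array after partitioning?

Lomuto partition with pivot = 16:

Initial array: [19, 5, 1, 6, 16]

arr[0]=19 > 16: no swap
arr[1]=5 <= 16: swap with position 0, array becomes [5, 19, 1, 6, 16]
arr[2]=1 <= 16: swap with position 1, array becomes [5, 1, 19, 6, 16]
arr[3]=6 <= 16: swap with position 2, array becomes [5, 1, 6, 19, 16]

Place pivot at position 3: [5, 1, 6, 16, 19]
Pivot position: 3

After partitioning with pivot 16, the array becomes [5, 1, 6, 16, 19]. The pivot is placed at index 3. All elements to the left of the pivot are <= 16, and all elements to the right are > 16.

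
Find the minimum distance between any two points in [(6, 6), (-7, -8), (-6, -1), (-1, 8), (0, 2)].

Computing all pairwise distances among 5 points:

d((6, 6), (-7, -8)) = 19.105
d((6, 6), (-6, -1)) = 13.8924
d((6, 6), (-1, 8)) = 7.2801
d((6, 6), (0, 2)) = 7.2111
d((-7, -8), (-6, -1)) = 7.0711
d((-7, -8), (-1, 8)) = 17.088
d((-7, -8), (0, 2)) = 12.2066
d((-6, -1), (-1, 8)) = 10.2956
d((-6, -1), (0, 2)) = 6.7082
d((-1, 8), (0, 2)) = 6.0828 <-- minimum

Closest pair: (-1, 8) and (0, 2) with distance 6.0828

The closest pair is (-1, 8) and (0, 2) with Euclidean distance 6.0828. For 5 points, brute-force pairwise comparison is shown above. For large n, the divide-and-conquer algorithm (sort by x, recurse on halves, check the dividing strip) achieves O(n log n).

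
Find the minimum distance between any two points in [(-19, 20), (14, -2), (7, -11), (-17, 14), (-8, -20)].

Computing all pairwise distances among 5 points:

d((-19, 20), (14, -2)) = 39.6611
d((-19, 20), (7, -11)) = 40.4599
d((-19, 20), (-17, 14)) = 6.3246 <-- minimum
d((-19, 20), (-8, -20)) = 41.4849
d((14, -2), (7, -11)) = 11.4018
d((14, -2), (-17, 14)) = 34.8855
d((14, -2), (-8, -20)) = 28.4253
d((7, -11), (-17, 14)) = 34.6554
d((7, -11), (-8, -20)) = 17.4929
d((-17, 14), (-8, -20)) = 35.171

Closest pair: (-19, 20) and (-17, 14) with distance 6.3246

The closest pair is (-19, 20) and (-17, 14) with Euclidean distance 6.3246. For 5 points, brute-force pairwise comparison is shown above. For large n, the divide-and-conquer algorithm (sort by x, recurse on halves, check the dividing strip) achieves O(n log n).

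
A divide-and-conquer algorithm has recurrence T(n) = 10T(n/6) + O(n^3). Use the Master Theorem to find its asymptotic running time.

Master Theorem for T(n) = 10T(n/6) + O(n^3):

a = 10, b = 6, c = 3
log_b(a) = log_6(10) = 1.2851

Case 3: c = 3 > log_6(10) = 1.2851
T(n) = O(n^3) = O(n^3)

For T(n) = 10T(n/6) + O(n^3): log_6(10) = 1.2851. This is Case 3 of the Master Theorem (c > log_b(a), work dominated by root), giving O(n^3).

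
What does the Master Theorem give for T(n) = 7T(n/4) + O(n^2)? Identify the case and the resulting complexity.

Master Theorem for T(n) = 7T(n/4) + O(n^2):

a = 7, b = 4, c = 2
log_b(a) = log_4(7) = 1.4037

Case 3: c = 2 > log_4(7) = 1.4037
T(n) = O(n^2) = O(n^2)

For T(n) = 7T(n/4) + O(n^2): log_4(7) = 1.4037. This is Case 3 of the Master Theorem (c > log_b(a), work dominated by root), giving O(n^2).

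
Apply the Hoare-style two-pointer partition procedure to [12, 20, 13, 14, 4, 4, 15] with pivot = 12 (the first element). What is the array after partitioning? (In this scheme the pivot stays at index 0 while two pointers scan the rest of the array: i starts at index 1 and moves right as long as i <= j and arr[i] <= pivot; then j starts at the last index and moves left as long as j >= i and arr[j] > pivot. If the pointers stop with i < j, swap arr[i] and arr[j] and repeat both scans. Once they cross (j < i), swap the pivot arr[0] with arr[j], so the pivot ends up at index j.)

Hoare-style two-pointer partition with pivot = 12:

Initial array: [12, 20, 13, 14, 4, 4, 15]

Pointers start at i = 1, j = 6.
i stops at index 1 (arr[1]=20 > 12), j stops at index 5 (arr[5]=4 <= 12): swap arr[1] and arr[5], array becomes [12, 4, 13, 14, 4, 20, 15]
i stops at index 2 (arr[2]=13 > 12), j stops at index 4 (arr[4]=4 <= 12): swap arr[2] and arr[4], array becomes [12, 4, 4, 14, 13, 20, 15]
i ends at 3, j ends at 2: the pointers have crossed (j < i), so scanning stops.

Swap pivot arr[0] with arr[2] to place pivot at position 2: [4, 4, 12, 14, 13, 20, 15]
Pivot position: 2

After partitioning with pivot 12, the array becomes [4, 4, 12, 14, 13, 20, 15]. The pivot is placed at index 2. All elements to the left of the pivot are <= 12, and all elements to the right are > 12.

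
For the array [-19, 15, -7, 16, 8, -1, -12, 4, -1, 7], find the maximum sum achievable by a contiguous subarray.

Using Kadane's algorithm on [-19, 15, -7, 16, 8, -1, -12, 4, -1, 7]:

Scanning through the array:
Position 1 (value 15): max_ending_here = 15, max_so_far = 15
Position 2 (value -7): max_ending_here = 8, max_so_far = 15
Position 3 (value 16): max_ending_here = 24, max_so_far = 24
Position 4 (value 8): max_ending_here = 32, max_so_far = 32
Position 5 (value -1): max_ending_here = 31, max_so_far = 32
Position 6 (value -12): max_ending_here = 19, max_so_far = 32
Position 7 (value 4): max_ending_here = 23, max_so_far = 32
Position 8 (value -1): max_ending_here = 22, max_so_far = 32
Position 9 (value 7): max_ending_here = 29, max_so_far = 32

Maximum subarray: [15, -7, 16, 8]
Maximum sum: 32

The maximum subarray is [15, -7, 16, 8] with sum 32. This subarray runs from index 1 to index 4.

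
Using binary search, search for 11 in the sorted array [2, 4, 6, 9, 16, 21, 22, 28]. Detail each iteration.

Binary search for 11 in [2, 4, 6, 9, 16, 21, 22, 28]:

lo=0, hi=7, mid=3, arr[mid]=9 -> 9 < 11, search right half
lo=4, hi=7, mid=5, arr[mid]=21 -> 21 > 11, search left half
lo=4, hi=4, mid=4, arr[mid]=16 -> 16 > 11, search left half
lo=4 > hi=3, target 11 not found

Binary search determines that 11 is not in the array after 3 comparisons. The search space was exhausted without finding the target.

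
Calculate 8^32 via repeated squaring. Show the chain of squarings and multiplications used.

Computing 8^32 by squaring (build up from 8^1; each line after the first costs one multiplication):

8^1 = 8
8^2 = (8^1)^2 = 8^2 = 64
8^4 = (8^2)^2 = 64^2 = 4096
8^8 = (8^4)^2 = 4096^2 = 16777216
8^16 = (8^8)^2 = 16777216^2 = 281474976710656
8^32 = (8^16)^2 = 281474976710656^2 = 79228162514264337593543950336

Result: 79228162514264337593543950336
Multiplications needed: 5 (5 lines after 8^1)

8^32 = 79228162514264337593543950336. Using exponentiation by squaring, this requires 5 multiplications. The key idea: if the exponent is even, square the half-power; if odd, multiply by the base once.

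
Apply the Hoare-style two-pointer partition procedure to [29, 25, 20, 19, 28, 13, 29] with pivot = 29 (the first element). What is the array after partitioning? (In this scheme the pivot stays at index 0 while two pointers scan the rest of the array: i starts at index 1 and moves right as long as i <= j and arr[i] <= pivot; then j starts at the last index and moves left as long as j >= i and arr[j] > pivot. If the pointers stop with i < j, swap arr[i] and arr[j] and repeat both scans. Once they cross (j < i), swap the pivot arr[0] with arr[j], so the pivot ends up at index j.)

Hoare-style two-pointer partition with pivot = 29:

Initial array: [29, 25, 20, 19, 28, 13, 29]

Pointers start at i = 1, j = 6.
i ends at 7, j ends at 6: the pointers have crossed (j < i), so scanning stops.

Swap pivot arr[0] with arr[6] to place pivot at position 6: [29, 25, 20, 19, 28, 13, 29]
Pivot position: 6

After partitioning with pivot 29, the array becomes [29, 25, 20, 19, 28, 13, 29]. The pivot is placed at index 6. All elements to the left of the pivot are <= 29, and all elements to the right are > 29.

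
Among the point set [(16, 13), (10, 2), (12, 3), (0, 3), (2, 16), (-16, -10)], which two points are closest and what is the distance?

Computing all pairwise distances among 6 points:

d((16, 13), (10, 2)) = 12.53
d((16, 13), (12, 3)) = 10.7703
d((16, 13), (0, 3)) = 18.868
d((16, 13), (2, 16)) = 14.3178
d((16, 13), (-16, -10)) = 39.4081
d((10, 2), (12, 3)) = 2.2361 <-- minimum
d((10, 2), (0, 3)) = 10.0499
d((10, 2), (2, 16)) = 16.1245
d((10, 2), (-16, -10)) = 28.6356
d((12, 3), (0, 3)) = 12.0
d((12, 3), (2, 16)) = 16.4012
d((12, 3), (-16, -10)) = 30.8707
d((0, 3), (2, 16)) = 13.1529
d((0, 3), (-16, -10)) = 20.6155
d((2, 16), (-16, -10)) = 31.6228

Closest pair: (10, 2) and (12, 3) with distance 2.2361

The closest pair is (10, 2) and (12, 3) with Euclidean distance 2.2361. For 6 points, brute-force pairwise comparison is shown above. For large n, the divide-and-conquer algorithm (sort by x, recurse on halves, check the dividing strip) achieves O(n log n).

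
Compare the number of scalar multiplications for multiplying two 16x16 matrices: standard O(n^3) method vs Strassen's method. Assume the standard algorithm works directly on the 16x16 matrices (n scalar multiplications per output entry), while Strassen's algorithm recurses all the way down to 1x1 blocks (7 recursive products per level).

Matrix multiplication for 16x16 matrices:

Standard algorithm: 16^3 = 4096 multiplications
Strassen's algorithm: 7^(log2(16)) = 7^4 = 2401 multiplications
Savings: 4096 - 2401 = 1695 multiplications

Standard: 4096 multiplications (16^3). Strassen: 2401 multiplications (7^4). Strassen reduces 8 recursive multiplications to 7 at each level.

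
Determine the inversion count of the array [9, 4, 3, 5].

Finding inversions in [9, 4, 3, 5]:

(0, 1): arr[0]=9 > arr[1]=4
(0, 2): arr[0]=9 > arr[2]=3
(0, 3): arr[0]=9 > arr[3]=5
(1, 2): arr[1]=4 > arr[2]=3

Total inversions: 4

The array has 4 inversion(s): (0,1), (0,2), (0,3), (1,2). Each pair (i,j) satisfies i < j and arr[i] > arr[j].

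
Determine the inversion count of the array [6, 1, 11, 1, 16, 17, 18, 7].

Finding inversions in [6, 1, 11, 1, 16, 17, 18, 7]:

(0, 1): arr[0]=6 > arr[1]=1
(0, 3): arr[0]=6 > arr[3]=1
(2, 3): arr[2]=11 > arr[3]=1
(2, 7): arr[2]=11 > arr[7]=7
(4, 7): arr[4]=16 > arr[7]=7
(5, 7): arr[5]=17 > arr[7]=7
(6, 7): arr[6]=18 > arr[7]=7

Total inversions: 7

The array has 7 inversion(s): (0,1), (0,3), (2,3), (2,7), (4,7), (5,7), (6,7). Each pair (i,j) satisfies i < j and arr[i] > arr[j].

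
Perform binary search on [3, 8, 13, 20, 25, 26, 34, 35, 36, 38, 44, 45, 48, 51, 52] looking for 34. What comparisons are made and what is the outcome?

Binary search for 34 in [3, 8, 13, 20, 25, 26, 34, 35, 36, 38, 44, 45, 48, 51, 52]:

lo=0, hi=14, mid=7, arr[mid]=35 -> 35 > 34, search left half
lo=0, hi=6, mid=3, arr[mid]=20 -> 20 < 34, search right half
lo=4, hi=6, mid=5, arr[mid]=26 -> 26 < 34, search right half
lo=6, hi=6, mid=6, arr[mid]=34 -> Found target at index 6!

Binary search finds 34 at index 6 after 4 comparisons. The search repeatedly halves the search space by comparing with the middle element.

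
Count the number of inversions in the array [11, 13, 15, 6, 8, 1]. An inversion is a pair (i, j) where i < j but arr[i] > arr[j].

Finding inversions in [11, 13, 15, 6, 8, 1]:

(0, 3): arr[0]=11 > arr[3]=6
(0, 4): arr[0]=11 > arr[4]=8
(0, 5): arr[0]=11 > arr[5]=1
(1, 3): arr[1]=13 > arr[3]=6
(1, 4): arr[1]=13 > arr[4]=8
(1, 5): arr[1]=13 > arr[5]=1
(2, 3): arr[2]=15 > arr[3]=6
(2, 4): arr[2]=15 > arr[4]=8
(2, 5): arr[2]=15 > arr[5]=1
(3, 5): arr[3]=6 > arr[5]=1
(4, 5): arr[4]=8 > arr[5]=1

Total inversions: 11

The array has 11 inversion(s): (0,3), (0,4), (0,5), (1,3), (1,4), (1,5), (2,3), (2,4), (2,5), (3,5), (4,5). Each pair (i,j) satisfies i < j and arr[i] > arr[j].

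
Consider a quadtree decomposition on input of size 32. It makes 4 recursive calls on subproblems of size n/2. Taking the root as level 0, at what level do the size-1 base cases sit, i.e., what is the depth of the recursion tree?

For divide and conquer with division factor 2:

Problem sizes at each level:
Level 0: 32
Level 1: 16
Level 2: 8
Level 3: 4
Level 4: 2
Level 5: 1

The root is level 0 and the size-1 base case is level 5 (the tree spans levels 0 through 5, i.e. 6 levels counting the root), so the depth is the number of divisions: log_2(32) = 5

The recursion tree depth is log_2(32) = 5. At each level, the problem size is divided by 2, so it takes 5 divisions to reduce to a base case of size 1. The algorithm makes 4 recursive calls at each level.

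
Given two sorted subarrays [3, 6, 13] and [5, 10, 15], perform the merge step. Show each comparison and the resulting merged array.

Merging process:

Compare 3 vs 5: take 3 from left. Merged: [3]
Compare 6 vs 5: take 5 from right. Merged: [3, 5]
Compare 6 vs 10: take 6 from left. Merged: [3, 5, 6]
Compare 13 vs 10: take 10 from right. Merged: [3, 5, 6, 10]
Compare 13 vs 15: take 13 from left. Merged: [3, 5, 6, 10, 13]
Append remaining from right: [15]. Merged: [3, 5, 6, 10, 13, 15]

Final merged array: [3, 5, 6, 10, 13, 15]
Total comparisons: 5

The merged array is [3, 5, 6, 10, 13, 15], requiring 5 comparisons. The merge step runs in O(n) time where n is the total number of elements.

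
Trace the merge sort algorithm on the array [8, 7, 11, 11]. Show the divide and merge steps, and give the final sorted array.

Merge sort trace:

Split: [8, 7, 11, 11] -> [8, 7] and [11, 11]
  Split: [8, 7] -> [8] and [7]
  Merge: [8] + [7] -> [7, 8]
  Split: [11, 11] -> [11] and [11]
  Merge: [11] + [11] -> [11, 11]
Merge: [7, 8] + [11, 11] -> [7, 8, 11, 11]

Final sorted array: [7, 8, 11, 11]

The merge sort proceeds by recursively splitting the array and merging sorted halves.
After all merges, the sorted array is [7, 8, 11, 11].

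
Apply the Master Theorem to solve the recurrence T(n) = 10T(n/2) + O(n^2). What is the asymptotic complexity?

Master Theorem for T(n) = 10T(n/2) + O(n^2):

a = 10, b = 2, c = 2
log_b(a) = log_2(10) = 3.3219

Case 1: c = 2 < log_2(10) = 3.3219
T(n) = O(n^(log_2 10))

For T(n) = 10T(n/2) + O(n^2): log_2(10) = 3.3219. This is Case 1 of the Master Theorem (c < log_b(a), work dominated by leaves), giving O(n^(log_2 10)).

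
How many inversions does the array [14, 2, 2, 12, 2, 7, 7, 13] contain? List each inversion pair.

Finding inversions in [14, 2, 2, 12, 2, 7, 7, 13]:

(0, 1): arr[0]=14 > arr[1]=2
(0, 2): arr[0]=14 > arr[2]=2
(0, 3): arr[0]=14 > arr[3]=12
(0, 4): arr[0]=14 > arr[4]=2
(0, 5): arr[0]=14 > arr[5]=7
(0, 6): arr[0]=14 > arr[6]=7
(0, 7): arr[0]=14 > arr[7]=13
(3, 4): arr[3]=12 > arr[4]=2
(3, 5): arr[3]=12 > arr[5]=7
(3, 6): arr[3]=12 > arr[6]=7

Total inversions: 10

The array has 10 inversion(s): (0,1), (0,2), (0,3), (0,4), (0,5), (0,6), (0,7), (3,4), (3,5), (3,6). Each pair (i,j) satisfies i < j and arr[i] > arr[j].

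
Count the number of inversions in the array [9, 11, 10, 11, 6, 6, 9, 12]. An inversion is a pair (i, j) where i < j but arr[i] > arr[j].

Finding inversions in [9, 11, 10, 11, 6, 6, 9, 12]:

(0, 4): arr[0]=9 > arr[4]=6
(0, 5): arr[0]=9 > arr[5]=6
(1, 2): arr[1]=11 > arr[2]=10
(1, 4): arr[1]=11 > arr[4]=6
(1, 5): arr[1]=11 > arr[5]=6
(1, 6): arr[1]=11 > arr[6]=9
(2, 4): arr[2]=10 > arr[4]=6
(2, 5): arr[2]=10 > arr[5]=6
(2, 6): arr[2]=10 > arr[6]=9
(3, 4): arr[3]=11 > arr[4]=6
(3, 5): arr[3]=11 > arr[5]=6
(3, 6): arr[3]=11 > arr[6]=9

Total inversions: 12

The array has 12 inversion(s): (0,4), (0,5), (1,2), (1,4), (1,5), (1,6), (2,4), (2,5), (2,6), (3,4), (3,5), (3,6). Each pair (i,j) satisfies i < j and arr[i] > arr[j].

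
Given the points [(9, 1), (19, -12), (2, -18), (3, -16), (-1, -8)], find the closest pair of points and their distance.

Computing all pairwise distances among 5 points:

d((9, 1), (19, -12)) = 16.4012
d((9, 1), (2, -18)) = 20.2485
d((9, 1), (3, -16)) = 18.0278
d((9, 1), (-1, -8)) = 13.4536
d((19, -12), (2, -18)) = 18.0278
d((19, -12), (3, -16)) = 16.4924
d((19, -12), (-1, -8)) = 20.3961
d((2, -18), (3, -16)) = 2.2361 <-- minimum
d((2, -18), (-1, -8)) = 10.4403
d((3, -16), (-1, -8)) = 8.9443

Closest pair: (2, -18) and (3, -16) with distance 2.2361

The closest pair is (2, -18) and (3, -16) with Euclidean distance 2.2361. For 5 points, brute-force pairwise comparison is shown above. For large n, the divide-and-conquer algorithm (sort by x, recurse on halves, check the dividing strip) achieves O(n log n).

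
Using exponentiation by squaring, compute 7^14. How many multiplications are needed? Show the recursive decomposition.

Computing 7^14 by squaring (build up from 7^1; each line after the first costs one multiplication):

7^1 = 7
7^2 = (7^1)^2 = 7^2 = 49
7^3 = 7 * 7^2 = 7 * 49 = 343
7^6 = (7^3)^2 = 343^2 = 117649
7^7 = 7 * 7^6 = 7 * 117649 = 823543
7^14 = (7^7)^2 = 823543^2 = 678223072849

Result: 678223072849
Multiplications needed: 5 (5 lines after 7^1)

7^14 = 678223072849. Using exponentiation by squaring, this requires 5 multiplications. The key idea: if the exponent is even, square the half-power; if odd, multiply by the base once.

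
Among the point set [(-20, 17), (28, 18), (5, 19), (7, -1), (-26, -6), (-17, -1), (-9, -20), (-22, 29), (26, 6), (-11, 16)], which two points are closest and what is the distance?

Computing all pairwise distances among 10 points:

d((-20, 17), (28, 18)) = 48.0104
d((-20, 17), (5, 19)) = 25.0799
d((-20, 17), (7, -1)) = 32.45
d((-20, 17), (-26, -6)) = 23.7697
d((-20, 17), (-17, -1)) = 18.2483
d((-20, 17), (-9, -20)) = 38.6005
d((-20, 17), (-22, 29)) = 12.1655
d((-20, 17), (26, 6)) = 47.2969
d((-20, 17), (-11, 16)) = 9.0554 <-- minimum
d((28, 18), (5, 19)) = 23.0217
d((28, 18), (7, -1)) = 28.3196
d((28, 18), (-26, -6)) = 59.0931
d((28, 18), (-17, -1)) = 48.8467
d((28, 18), (-9, -20)) = 53.0377
d((28, 18), (-22, 29)) = 51.1957
d((28, 18), (26, 6)) = 12.1655
d((28, 18), (-11, 16)) = 39.0512
d((5, 19), (7, -1)) = 20.0998
d((5, 19), (-26, -6)) = 39.8246
d((5, 19), (-17, -1)) = 29.7321
d((5, 19), (-9, -20)) = 41.4367
d((5, 19), (-22, 29)) = 28.7924
d((5, 19), (26, 6)) = 24.6982
d((5, 19), (-11, 16)) = 16.2788
d((7, -1), (-26, -6)) = 33.3766
d((7, -1), (-17, -1)) = 24.0
d((7, -1), (-9, -20)) = 24.8395
d((7, -1), (-22, 29)) = 41.7253
d((7, -1), (26, 6)) = 20.2485
d((7, -1), (-11, 16)) = 24.7588
d((-26, -6), (-17, -1)) = 10.2956
d((-26, -6), (-9, -20)) = 22.0227
d((-26, -6), (-22, 29)) = 35.2278
d((-26, -6), (26, 6)) = 53.3667
d((-26, -6), (-11, 16)) = 26.6271
d((-17, -1), (-9, -20)) = 20.6155
d((-17, -1), (-22, 29)) = 30.4138
d((-17, -1), (26, 6)) = 43.566
d((-17, -1), (-11, 16)) = 18.0278
d((-9, -20), (-22, 29)) = 50.6952
d((-9, -20), (26, 6)) = 43.6005
d((-9, -20), (-11, 16)) = 36.0555
d((-22, 29), (26, 6)) = 53.2259
d((-22, 29), (-11, 16)) = 17.0294
d((26, 6), (-11, 16)) = 38.3275

Closest pair: (-20, 17) and (-11, 16) with distance 9.0554

The closest pair is (-20, 17) and (-11, 16) with Euclidean distance 9.0554. For 10 points, brute-force pairwise comparison is shown above. For large n, the divide-and-conquer algorithm (sort by x, recurse on halves, check the dividing strip) achieves O(n log n).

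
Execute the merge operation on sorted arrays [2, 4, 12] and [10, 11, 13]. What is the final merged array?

Merging process:

Compare 2 vs 10: take 2 from left. Merged: [2]
Compare 4 vs 10: take 4 from left. Merged: [2, 4]
Compare 12 vs 10: take 10 from right. Merged: [2, 4, 10]
Compare 12 vs 11: take 11 from right. Merged: [2, 4, 10, 11]
Compare 12 vs 13: take 12 from left. Merged: [2, 4, 10, 11, 12]
Append remaining from right: [13]. Merged: [2, 4, 10, 11, 12, 13]

Final merged array: [2, 4, 10, 11, 12, 13]
Total comparisons: 5

The merged array is [2, 4, 10, 11, 12, 13], requiring 5 comparisons. The merge step runs in O(n) time where n is the total number of elements.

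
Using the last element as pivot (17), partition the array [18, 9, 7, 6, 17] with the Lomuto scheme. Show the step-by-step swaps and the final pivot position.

Lomuto partition with pivot = 17:

Initial array: [18, 9, 7, 6, 17]

arr[0]=18 > 17: no swap
arr[1]=9 <= 17: swap with position 0, array becomes [9, 18, 7, 6, 17]
arr[2]=7 <= 17: swap with position 1, array becomes [9, 7, 18, 6, 17]
arr[3]=6 <= 17: swap with position 2, array becomes [9, 7, 6, 18, 17]

Place pivot at position 3: [9, 7, 6, 17, 18]
Pivot position: 3

After partitioning with pivot 17, the array becomes [9, 7, 6, 17, 18]. The pivot is placed at index 3. All elements to the left of the pivot are <= 17, and all elements to the right are > 17.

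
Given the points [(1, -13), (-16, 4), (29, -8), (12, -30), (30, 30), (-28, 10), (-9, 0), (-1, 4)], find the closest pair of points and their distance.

Computing all pairwise distances among 8 points:

d((1, -13), (-16, 4)) = 24.0416
d((1, -13), (29, -8)) = 28.4429
d((1, -13), (12, -30)) = 20.2485
d((1, -13), (30, 30)) = 51.8652
d((1, -13), (-28, 10)) = 37.0135
d((1, -13), (-9, 0)) = 16.4012
d((1, -13), (-1, 4)) = 17.1172
d((-16, 4), (29, -8)) = 46.5725
d((-16, 4), (12, -30)) = 44.0454
d((-16, 4), (30, 30)) = 52.8394
d((-16, 4), (-28, 10)) = 13.4164
d((-16, 4), (-9, 0)) = 8.0623 <-- minimum
d((-16, 4), (-1, 4)) = 15.0
d((29, -8), (12, -30)) = 27.8029
d((29, -8), (30, 30)) = 38.0132
d((29, -8), (-28, 10)) = 59.7746
d((29, -8), (-9, 0)) = 38.833
d((29, -8), (-1, 4)) = 32.311
d((12, -30), (30, 30)) = 62.6418
d((12, -30), (-28, 10)) = 56.5685
d((12, -30), (-9, 0)) = 36.6197
d((12, -30), (-1, 4)) = 36.4005
d((30, 30), (-28, 10)) = 61.3514
d((30, 30), (-9, 0)) = 49.2037
d((30, 30), (-1, 4)) = 40.4599
d((-28, 10), (-9, 0)) = 21.4709
d((-28, 10), (-1, 4)) = 27.6586
d((-9, 0), (-1, 4)) = 8.9443

Closest pair: (-16, 4) and (-9, 0) with distance 8.0623

The closest pair is (-16, 4) and (-9, 0) with Euclidean distance 8.0623. For 8 points, brute-force pairwise comparison is shown above. For large n, the divide-and-conquer algorithm (sort by x, recurse on halves, check the dividing strip) achieves O(n log n).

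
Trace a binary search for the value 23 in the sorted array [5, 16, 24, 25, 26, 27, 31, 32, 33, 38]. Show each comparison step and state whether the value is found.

Binary search for 23 in [5, 16, 24, 25, 26, 27, 31, 32, 33, 38]:

lo=0, hi=9, mid=4, arr[mid]=26 -> 26 > 23, search left half
lo=0, hi=3, mid=1, arr[mid]=16 -> 16 < 23, search right half
lo=2, hi=3, mid=2, arr[mid]=24 -> 24 > 23, search left half
lo=2 > hi=1, target 23 not found

Binary search determines that 23 is not in the array after 3 comparisons. The search space was exhausted without finding the target.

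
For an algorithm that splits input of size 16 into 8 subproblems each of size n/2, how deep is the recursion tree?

For divide and conquer with division factor 2:

Problem sizes at each level:
Level 0: 16
Level 1: 8
Level 2: 4
Level 3: 2
Level 4: 1

The root is level 0 and the size-1 base case is level 4 (the tree spans levels 0 through 4, i.e. 5 levels counting the root), so the depth is the number of divisions: log_2(16) = 4

The recursion tree depth is log_2(16) = 4. At each level, the problem size is divided by 2, so it takes 4 divisions to reduce to a base case of size 1. The algorithm makes 8 recursive calls at each level.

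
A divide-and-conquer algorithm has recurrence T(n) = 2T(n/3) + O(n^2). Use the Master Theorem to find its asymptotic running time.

Master Theorem for T(n) = 2T(n/3) + O(n^2):

a = 2, b = 3, c = 2
log_b(a) = log_3(2) = 0.6309

Case 3: c = 2 > log_3(2) = 0.6309
T(n) = O(n^2) = O(n^2)

For T(n) = 2T(n/3) + O(n^2): log_3(2) = 0.6309. This is Case 3 of the Master Theorem (c > log_b(a), work dominated by root), giving O(n^2).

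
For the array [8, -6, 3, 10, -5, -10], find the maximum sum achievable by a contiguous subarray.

Using Kadane's algorithm on [8, -6, 3, 10, -5, -10]:

Scanning through the array:
Position 1 (value -6): max_ending_here = 2, max_so_far = 8
Position 2 (value 3): max_ending_here = 5, max_so_far = 8
Position 3 (value 10): max_ending_here = 15, max_so_far = 15
Position 4 (value -5): max_ending_here = 10, max_so_far = 15
Position 5 (value -10): max_ending_here = 0, max_so_far = 15

Maximum subarray: [8, -6, 3, 10]
Maximum sum: 15

The maximum subarray is [8, -6, 3, 10] with sum 15. This subarray runs from index 0 to index 3.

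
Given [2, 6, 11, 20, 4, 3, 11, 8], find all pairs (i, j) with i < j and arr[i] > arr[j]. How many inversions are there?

Finding inversions in [2, 6, 11, 20, 4, 3, 11, 8]:

(1, 4): arr[1]=6 > arr[4]=4
(1, 5): arr[1]=6 > arr[5]=3
(2, 4): arr[2]=11 > arr[4]=4
(2, 5): arr[2]=11 > arr[5]=3
(2, 7): arr[2]=11 > arr[7]=8
(3, 4): arr[3]=20 > arr[4]=4
(3, 5): arr[3]=20 > arr[5]=3
(3, 6): arr[3]=20 > arr[6]=11
(3, 7): arr[3]=20 > arr[7]=8
(4, 5): arr[4]=4 > arr[5]=3
(6, 7): arr[6]=11 > arr[7]=8

Total inversions: 11

The array has 11 inversion(s): (1,4), (1,5), (2,4), (2,5), (2,7), (3,4), (3,5), (3,6), (3,7), (4,5), (6,7). Each pair (i,j) satisfies i < j and arr[i] > arr[j].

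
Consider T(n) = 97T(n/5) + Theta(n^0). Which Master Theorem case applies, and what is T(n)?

Master Theorem for T(n) = 97T(n/5) + O(n^0):

a = 97, b = 5, c = 0
log_b(a) = log_5(97) = 2.8424

Case 1: c = 0 < log_5(97) = 2.8424
T(n) = O(n^(log_5 97))

For T(n) = 97T(n/5) + O(n^0): log_5(97) = 2.8424. This is Case 1 of the Master Theorem (c < log_b(a), work dominated by leaves), giving O(n^(log_5 97)).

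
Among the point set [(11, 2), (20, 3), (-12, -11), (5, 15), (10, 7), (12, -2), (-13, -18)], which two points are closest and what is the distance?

Computing all pairwise distances among 7 points:

d((11, 2), (20, 3)) = 9.0554
d((11, 2), (-12, -11)) = 26.4197
d((11, 2), (5, 15)) = 14.3178
d((11, 2), (10, 7)) = 5.099
d((11, 2), (12, -2)) = 4.1231 <-- minimum
d((11, 2), (-13, -18)) = 31.241
d((20, 3), (-12, -11)) = 34.9285
d((20, 3), (5, 15)) = 19.2094
d((20, 3), (10, 7)) = 10.7703
d((20, 3), (12, -2)) = 9.434
d((20, 3), (-13, -18)) = 39.1152
d((-12, -11), (5, 15)) = 31.0644
d((-12, -11), (10, 7)) = 28.4253
d((-12, -11), (12, -2)) = 25.632
d((-12, -11), (-13, -18)) = 7.0711
d((5, 15), (10, 7)) = 9.434
d((5, 15), (12, -2)) = 18.3848
d((5, 15), (-13, -18)) = 37.5899
d((10, 7), (12, -2)) = 9.2195
d((10, 7), (-13, -18)) = 33.9706
d((12, -2), (-13, -18)) = 29.6816

Closest pair: (11, 2) and (12, -2) with distance 4.1231

The closest pair is (11, 2) and (12, -2) with Euclidean distance 4.1231. For 7 points, brute-force pairwise comparison is shown above. For large n, the divide-and-conquer algorithm (sort by x, recurse on halves, check the dividing strip) achieves O(n log n).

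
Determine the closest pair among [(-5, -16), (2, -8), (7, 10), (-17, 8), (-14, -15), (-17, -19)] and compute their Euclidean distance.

Computing all pairwise distances among 6 points:

d((-5, -16), (2, -8)) = 10.6301
d((-5, -16), (7, 10)) = 28.6356
d((-5, -16), (-17, 8)) = 26.8328
d((-5, -16), (-14, -15)) = 9.0554
d((-5, -16), (-17, -19)) = 12.3693
d((2, -8), (7, 10)) = 18.6815
d((2, -8), (-17, 8)) = 24.8395
d((2, -8), (-14, -15)) = 17.4642
d((2, -8), (-17, -19)) = 21.9545
d((7, 10), (-17, 8)) = 24.0832
d((7, 10), (-14, -15)) = 32.6497
d((7, 10), (-17, -19)) = 37.6431
d((-17, 8), (-14, -15)) = 23.1948
d((-17, 8), (-17, -19)) = 27.0
d((-14, -15), (-17, -19)) = 5.0 <-- minimum

Closest pair: (-14, -15) and (-17, -19) with distance 5.0

The closest pair is (-14, -15) and (-17, -19) with Euclidean distance 5.0. For 6 points, brute-force pairwise comparison is shown above. For large n, the divide-and-conquer algorithm (sort by x, recurse on halves, check the dividing strip) achieves O(n log n).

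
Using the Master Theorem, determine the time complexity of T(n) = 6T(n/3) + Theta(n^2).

Master Theorem for T(n) = 6T(n/3) + O(n^2):

a = 6, b = 3, c = 2
log_b(a) = log_3(6) = 1.6309

Case 3: c = 2 > log_3(6) = 1.6309
T(n) = O(n^2) = O(n^2)

For T(n) = 6T(n/3) + O(n^2): log_3(6) = 1.6309. This is Case 3 of the Master Theorem (c > log_b(a), work dominated by root), giving O(n^2).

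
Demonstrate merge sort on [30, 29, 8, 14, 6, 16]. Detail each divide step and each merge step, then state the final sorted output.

Merge sort trace:

Split: [30, 29, 8, 14, 6, 16] -> [30, 29, 8] and [14, 6, 16]
  Split: [30, 29, 8] -> [30] and [29, 8]
    Split: [29, 8] -> [29] and [8]
    Merge: [29] + [8] -> [8, 29]
  Merge: [30] + [8, 29] -> [8, 29, 30]
  Split: [14, 6, 16] -> [14] and [6, 16]
    Split: [6, 16] -> [6] and [16]
    Merge: [6] + [16] -> [6, 16]
  Merge: [14] + [6, 16] -> [6, 14, 16]
Merge: [8, 29, 30] + [6, 14, 16] -> [6, 8, 14, 16, 29, 30]

Final sorted array: [6, 8, 14, 16, 29, 30]

The merge sort proceeds by recursively splitting the array and merging sorted halves.
After all merges, the sorted array is [6, 8, 14, 16, 29, 30].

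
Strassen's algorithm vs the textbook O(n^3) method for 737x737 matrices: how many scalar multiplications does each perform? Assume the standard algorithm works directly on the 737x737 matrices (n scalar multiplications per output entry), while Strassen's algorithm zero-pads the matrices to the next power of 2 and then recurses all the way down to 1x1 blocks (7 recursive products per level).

Matrix multiplication for 737x737 matrices:

Strassen's algorithm requires power-of-2 dimensions. Pad 737x737 to 1024x1024 (next power of 2).

Standard algorithm: 737^3 = 400315553 multiplications
Strassen's algorithm: 7^(log2(1024)) = 7^10 = 282475249 multiplications
Savings: 400315553 - 282475249 = 117840304 multiplications

Standard: 400315553 multiplications (737^3). Strassen: 282475249 multiplications (7^10, after padding to 1024x1024). Strassen reduces 8 recursive multiplications to 7 at each level.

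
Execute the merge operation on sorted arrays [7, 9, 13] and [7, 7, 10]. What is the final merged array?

Merging process:

Compare 7 vs 7: take 7 from left. Merged: [7]
Compare 9 vs 7: take 7 from right. Merged: [7, 7]
Compare 9 vs 7: take 7 from right. Merged: [7, 7, 7]
Compare 9 vs 10: take 9 from left. Merged: [7, 7, 7, 9]
Compare 13 vs 10: take 10 from right. Merged: [7, 7, 7, 9, 10]
Append remaining from left: [13]. Merged: [7, 7, 7, 9, 10, 13]

Final merged array: [7, 7, 7, 9, 10, 13]
Total comparisons: 5

The merged array is [7, 7, 7, 9, 10, 13], requiring 5 comparisons. The merge step runs in O(n) time where n is the total number of elements.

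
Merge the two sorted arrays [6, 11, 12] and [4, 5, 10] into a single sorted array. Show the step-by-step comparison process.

Merging process:

Compare 6 vs 4: take 4 from right. Merged: [4]
Compare 6 vs 5: take 5 from right. Merged: [4, 5]
Compare 6 vs 10: take 6 from left. Merged: [4, 5, 6]
Compare 11 vs 10: take 10 from right. Merged: [4, 5, 6, 10]
Append remaining from left: [11, 12]. Merged: [4, 5, 6, 10, 11, 12]

Final merged array: [4, 5, 6, 10, 11, 12]
Total comparisons: 4

The merged array is [4, 5, 6, 10, 11, 12], requiring 4 comparisons. The merge step runs in O(n) time where n is the total number of elements.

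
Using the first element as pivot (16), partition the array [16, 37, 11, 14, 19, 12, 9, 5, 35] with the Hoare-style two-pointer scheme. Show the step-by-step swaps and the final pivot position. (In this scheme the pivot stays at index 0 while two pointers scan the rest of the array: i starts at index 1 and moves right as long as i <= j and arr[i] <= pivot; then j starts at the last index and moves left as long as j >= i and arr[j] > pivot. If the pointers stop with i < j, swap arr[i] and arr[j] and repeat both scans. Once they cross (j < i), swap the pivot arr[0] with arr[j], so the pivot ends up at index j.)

Hoare-style two-pointer partition with pivot = 16:

Initial array: [16, 37, 11, 14, 19, 12, 9, 5, 35]

Pointers start at i = 1, j = 8.
i stops at index 1 (arr[1]=37 > 16), j stops at index 7 (arr[7]=5 <= 16): swap arr[1] and arr[7], array becomes [16, 5, 11, 14, 19, 12, 9, 37, 35]
i stops at index 4 (arr[4]=19 > 16), j stops at index 6 (arr[6]=9 <= 16): swap arr[4] and arr[6], array becomes [16, 5, 11, 14, 9, 12, 19, 37, 35]
i ends at 6, j ends at 5: the pointers have crossed (j < i), so scanning stops.

Swap pivot arr[0] with arr[5] to place pivot at position 5: [12, 5, 11, 14, 9, 16, 19, 37, 35]
Pivot position: 5

After partitioning with pivot 16, the array becomes [12, 5, 11, 14, 9, 16, 19, 37, 35]. The pivot is placed at index 5. All elements to the left of the pivot are <= 16, and all elements to the right are > 16.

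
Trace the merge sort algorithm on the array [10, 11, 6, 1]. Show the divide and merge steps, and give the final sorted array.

Merge sort trace:

Split: [10, 11, 6, 1] -> [10, 11] and [6, 1]
  Split: [10, 11] -> [10] and [11]
  Merge: [10] + [11] -> [10, 11]
  Split: [6, 1] -> [6] and [1]
  Merge: [6] + [1] -> [1, 6]
Merge: [10, 11] + [1, 6] -> [1, 6, 10, 11]

Final sorted array: [1, 6, 10, 11]

The merge sort proceeds by recursively splitting the array and merging sorted halves.
After all merges, the sorted array is [1, 6, 10, 11].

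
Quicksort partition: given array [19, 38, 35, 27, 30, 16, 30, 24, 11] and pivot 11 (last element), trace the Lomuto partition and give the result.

Lomuto partition with pivot = 11:

Initial array: [19, 38, 35, 27, 30, 16, 30, 24, 11]

arr[0]=19 > 11: no swap
arr[1]=38 > 11: no swap
arr[2]=35 > 11: no swap
arr[3]=27 > 11: no swap
arr[4]=30 > 11: no swap
arr[5]=16 > 11: no swap
arr[6]=30 > 11: no swap
arr[7]=24 > 11: no swap

Place pivot at position 0: [11, 38, 35, 27, 30, 16, 30, 24, 19]
Pivot position: 0

After partitioning with pivot 11, the array becomes [11, 38, 35, 27, 30, 16, 30, 24, 19]. The pivot is placed at index 0. All elements to the left of the pivot are <= 11, and all elements to the right are > 11.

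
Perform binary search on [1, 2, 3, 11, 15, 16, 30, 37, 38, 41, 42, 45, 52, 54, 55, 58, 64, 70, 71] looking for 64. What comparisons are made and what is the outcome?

Binary search for 64 in [1, 2, 3, 11, 15, 16, 30, 37, 38, 41, 42, 45, 52, 54, 55, 58, 64, 70, 71]:

lo=0, hi=18, mid=9, arr[mid]=41 -> 41 < 64, search right half
lo=10, hi=18, mid=14, arr[mid]=55 -> 55 < 64, search right half
lo=15, hi=18, mid=16, arr[mid]=64 -> Found target at index 16!

Binary search finds 64 at index 16 after 3 comparisons. The search repeatedly halves the search space by comparing with the middle element.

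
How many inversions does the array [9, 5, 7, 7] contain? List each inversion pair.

Finding inversions in [9, 5, 7, 7]:

(0, 1): arr[0]=9 > arr[1]=5
(0, 2): arr[0]=9 > arr[2]=7
(0, 3): arr[0]=9 > arr[3]=7

Total inversions: 3

The array has 3 inversion(s): (0,1), (0,2), (0,3). Each pair (i,j) satisfies i < j and arr[i] > arr[j].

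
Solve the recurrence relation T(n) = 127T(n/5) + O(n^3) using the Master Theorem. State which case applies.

Master Theorem for T(n) = 127T(n/5) + O(n^3):

a = 127, b = 5, c = 3
log_b(a) = log_5(127) = 3.0099

Case 1: c = 3 < log_5(127) = 3.0099
T(n) = O(n^(log_5 127))

For T(n) = 127T(n/5) + O(n^3): log_5(127) = 3.0099. This is Case 1 of the Master Theorem (c < log_b(a), work dominated by leaves), giving O(n^(log_5 127)).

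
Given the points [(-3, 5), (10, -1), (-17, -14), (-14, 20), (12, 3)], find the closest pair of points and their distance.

Computing all pairwise distances among 5 points:

d((-3, 5), (10, -1)) = 14.3178
d((-3, 5), (-17, -14)) = 23.6008
d((-3, 5), (-14, 20)) = 18.6011
d((-3, 5), (12, 3)) = 15.1327
d((10, -1), (-17, -14)) = 29.9666
d((10, -1), (-14, 20)) = 31.8904
d((10, -1), (12, 3)) = 4.4721 <-- minimum
d((-17, -14), (-14, 20)) = 34.1321
d((-17, -14), (12, 3)) = 33.6155
d((-14, 20), (12, 3)) = 31.0644

Closest pair: (10, -1) and (12, 3) with distance 4.4721

The closest pair is (10, -1) and (12, 3) with Euclidean distance 4.4721. For 5 points, brute-force pairwise comparison is shown above. For large n, the divide-and-conquer algorithm (sort by x, recurse on halves, check the dividing strip) achieves O(n log n).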